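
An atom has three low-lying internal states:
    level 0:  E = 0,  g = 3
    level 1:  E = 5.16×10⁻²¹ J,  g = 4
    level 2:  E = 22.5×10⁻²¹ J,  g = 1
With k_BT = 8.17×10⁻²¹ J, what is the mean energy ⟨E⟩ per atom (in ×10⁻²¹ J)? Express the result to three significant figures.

2.39 ×10⁻²¹ J

Eᵢ/kT = 0, 0.63158, 2.7540.
Z = Σ gᵢe^(−Eᵢ/kT) = 3·e^(−0) + 4·e^(−0.63158) + 1·e^(−2.7540) = 3.0000 + 2.1270 + 0.063673 = 5.1907.
⟨E⟩ = Σ Eᵢ gᵢe^(−Eᵢ/kT) / Z = (0·3.0000 + 5.16·2.1270 + 22.5·0.063673) / 5.1907 = 2.39 ×10⁻²¹ J.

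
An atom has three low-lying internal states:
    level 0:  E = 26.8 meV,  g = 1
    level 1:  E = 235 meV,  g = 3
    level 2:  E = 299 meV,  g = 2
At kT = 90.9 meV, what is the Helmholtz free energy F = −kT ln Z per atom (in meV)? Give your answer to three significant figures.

Eᵢ/kT = 0.29483, 2.5853, 3.2893.
Z = Σ gᵢe^(−Eᵢ/kT) = 1·e^(−0.29483) + 3·e^(−2.5853) + 2·e^(−3.2893) = 0.74466 + 0.22612 + 0.074560 = 1.0453.
F = −kT ln Z = −90.9 × ln(1.0453) = −90.9 × 0.044304 = -4.03 meV.

-4.03 meV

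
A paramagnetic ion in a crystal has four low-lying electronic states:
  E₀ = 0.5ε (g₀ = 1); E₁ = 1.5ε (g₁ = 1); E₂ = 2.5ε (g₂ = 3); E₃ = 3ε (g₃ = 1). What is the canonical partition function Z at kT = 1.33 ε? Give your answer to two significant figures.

Z = 1.6

Eᵢ/kT = 0.3759, 1.128, 1.880, 2.256.
Z = Σ gᵢe^(−Eᵢ/kT) = 1·e^(−0.3759) + 1·e^(−1.128) + 3·e^(−1.880) + 1·e^(−2.256) = 0.6867 + 0.3237 + 0.4578 + 0.1048 = 1.573.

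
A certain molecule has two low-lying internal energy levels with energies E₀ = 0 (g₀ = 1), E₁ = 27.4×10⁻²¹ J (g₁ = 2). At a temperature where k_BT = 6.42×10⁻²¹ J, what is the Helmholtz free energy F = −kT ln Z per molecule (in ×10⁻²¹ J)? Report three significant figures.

Eᵢ/kT = 0, 4.2679.
Z = Σ gᵢe^(−Eᵢ/kT) = 1·e^(−0) + 2·e^(−4.2679) = 1.0000 + 0.028022 = 1.0280.
F = −kT ln Z = −6.42 × ln(1.0280) = −6.42 × 0.027615 = -0.177 ×10⁻²¹ J.

-0.177 ×10⁻²¹ J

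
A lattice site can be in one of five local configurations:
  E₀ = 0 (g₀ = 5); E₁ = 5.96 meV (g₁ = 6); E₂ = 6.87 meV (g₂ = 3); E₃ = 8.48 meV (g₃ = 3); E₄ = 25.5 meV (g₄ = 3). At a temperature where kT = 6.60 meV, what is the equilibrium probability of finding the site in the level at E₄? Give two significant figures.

Eᵢ/kT = 0, 0.9030, 1.041, 1.285, 3.864.
Z = Σ gᵢe^(−Eᵢ/kT) = 5·e^(−0) + 6·e^(−0.9030) + 3·e^(−1.041) + 3·e^(−1.285) + 3·e^(−3.864) = 5.000 + 2.432 + 1.059 + 0.8300 + 0.06295 = 9.384.
P₄ = g₄ e^(−E₄/kT) / Z = 0.06295/9.384 = 0.0067.

0.0067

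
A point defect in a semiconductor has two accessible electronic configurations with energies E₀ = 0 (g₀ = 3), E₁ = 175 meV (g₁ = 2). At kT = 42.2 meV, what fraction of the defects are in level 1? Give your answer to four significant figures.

Eᵢ/kT = 0, 4.14692.
Z = Σ gᵢe^(−Eᵢ/kT) = 3·e^(−0) + 2·e^(−4.14692) = 3.00000 + 0.0316261 = 3.03163.
P₁ = g₁ e^(−E₁/kT) / Z = 0.0316261/3.03163 = 0.01043.

0.01043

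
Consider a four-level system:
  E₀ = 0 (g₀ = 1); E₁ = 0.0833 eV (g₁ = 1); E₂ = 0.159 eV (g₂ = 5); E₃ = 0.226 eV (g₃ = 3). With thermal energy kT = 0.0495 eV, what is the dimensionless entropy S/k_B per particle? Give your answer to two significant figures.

Eᵢ/kT = 0, 1.683, 3.212, 4.566.
Z = Σ gᵢe^(−Eᵢ/kT) = 1·e^(−0) + 1·e^(−1.683) + 5·e^(−3.212) + 3·e^(−4.566) = 1.000 + 0.1858 + 0.2014 + 0.03120 = 1.418.
⟨E⟩ = Σ EᵢPᵢ = 0.03847 eV.
S/k_B = ln Z + ⟨E⟩/kT = ln(1.418) + 0.03847/0.0495 = 0.3492 + 0.7772 = 1.1.

1.1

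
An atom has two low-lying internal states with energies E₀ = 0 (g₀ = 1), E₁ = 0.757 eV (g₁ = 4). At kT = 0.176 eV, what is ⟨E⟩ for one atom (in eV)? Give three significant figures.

0.0389 eV

Eᵢ/kT = 0, 4.3011.
Z = Σ gᵢe^(−Eᵢ/kT) = 1·e^(−0) + 4·e^(−4.3011) = 1.0000 + 0.054215 = 1.0542.
⟨E⟩ = Σ Eᵢ gᵢe^(−Eᵢ/kT) / Z = (0·1.0000 + 0.757·0.054215) / 1.0542 = 0.0389 eV.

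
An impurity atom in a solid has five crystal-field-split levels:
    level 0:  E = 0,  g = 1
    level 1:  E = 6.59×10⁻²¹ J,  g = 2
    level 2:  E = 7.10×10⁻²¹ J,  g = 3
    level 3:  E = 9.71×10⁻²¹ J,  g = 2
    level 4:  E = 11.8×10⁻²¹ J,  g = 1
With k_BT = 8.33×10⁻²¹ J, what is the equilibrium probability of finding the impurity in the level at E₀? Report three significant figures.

Eᵢ/kT = 0, 0.79112, 0.85234, 1.1657, 1.4166.
Z = Σ gᵢe^(−Eᵢ/kT) = 1·e^(−0) + 2·e^(−0.79112) + 3·e^(−0.85234) + 2·e^(−1.1657) + 1·e^(−1.4166) = 1.0000 + 0.90667 + 1.2792 + 0.62341 + 0.24254 = 4.0518.
P₀ = g₀ e^(−E₀/kT) / Z = 1.0000/4.0518 = 0.247.

0.247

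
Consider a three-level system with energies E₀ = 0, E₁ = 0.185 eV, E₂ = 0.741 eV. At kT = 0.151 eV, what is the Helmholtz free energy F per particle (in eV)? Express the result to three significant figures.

-0.0397 eV

Eᵢ/kT = 0, 1.2252, 4.9073.
Z = Σ e^(−Eᵢ/kT) = e^(−0) + e^(−1.2252) + e^(−4.9073) = 1.0000 + 0.29370 + 0.0073924 = 1.3011.
F = −kT ln Z = −0.151 × ln(1.3011) = −0.151 × 0.26321 = -0.0397 eV.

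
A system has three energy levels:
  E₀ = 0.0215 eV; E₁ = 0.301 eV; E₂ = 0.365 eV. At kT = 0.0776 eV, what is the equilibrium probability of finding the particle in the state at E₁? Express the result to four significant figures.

Eᵢ/kT = 0.277062, 3.87887, 4.70361.
Z = Σ e^(−Eᵢ/kT) = e^(−0.277062) + e^(−3.87887) + e^(−4.70361) = 0.758007 + 0.0206742 + 0.00906250 = 0.787744.
P₁ = e^(−E₁/kT) / Z = 0.0206742/0.787744 = 0.02624.

0.02624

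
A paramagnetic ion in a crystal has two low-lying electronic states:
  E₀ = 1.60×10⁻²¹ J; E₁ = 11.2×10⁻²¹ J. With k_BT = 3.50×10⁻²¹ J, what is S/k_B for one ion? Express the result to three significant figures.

Eᵢ/kT = 0.45714, 3.2000.
Z = Σ e^(−Eᵢ/kT) = e^(−0.45714) + e^(−3.2000) = 0.63309 + 0.040762 = 0.67385.
⟨E⟩ = Σ EᵢPᵢ = 2.1807 ×10⁻²¹ J.
S/k_B = ln Z + ⟨E⟩/kT = ln(0.67385) + 2.1807/3.50 = -0.39475 + 0.62306 = 0.228.

0.228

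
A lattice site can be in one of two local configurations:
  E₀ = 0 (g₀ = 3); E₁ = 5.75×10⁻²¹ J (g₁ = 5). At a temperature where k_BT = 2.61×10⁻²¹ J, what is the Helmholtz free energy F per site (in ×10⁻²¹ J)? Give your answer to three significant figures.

Eᵢ/kT = 0, 2.2031.
Z = Σ gᵢe^(−Eᵢ/kT) = 3·e^(−0) + 5·e^(−2.2031) = 3.0000 + 0.55230 = 3.5523.
F = −kT ln Z = −2.61 × ln(3.5523) = −2.61 × 1.2676 = -3.31 ×10⁻²¹ J.

-3.31 ×10⁻²¹ J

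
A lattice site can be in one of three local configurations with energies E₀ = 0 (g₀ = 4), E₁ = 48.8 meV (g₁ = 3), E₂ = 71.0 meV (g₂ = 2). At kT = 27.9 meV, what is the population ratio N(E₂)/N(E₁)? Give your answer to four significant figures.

n₂/n₁ = (g₂/g₁) exp[−(E₂−E₁)/kT] = (2/3) × exp(−(22.2 meV)/(27.9 meV)) = (2/3) × exp(-0.795699) = 0.3008.

0.3008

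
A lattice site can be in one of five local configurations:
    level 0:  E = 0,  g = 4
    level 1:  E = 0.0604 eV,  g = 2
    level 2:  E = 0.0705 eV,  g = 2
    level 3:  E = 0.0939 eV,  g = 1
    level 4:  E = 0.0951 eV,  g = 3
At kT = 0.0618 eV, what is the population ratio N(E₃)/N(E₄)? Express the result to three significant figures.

0.340

n₃/n₄ = (g₃/g₄) exp[−(E₃−E₄)/kT] = (1/3) × exp(−(-0.0012 eV)/(0.0618 eV)) = (1/3) × exp(0.019417) = 0.340.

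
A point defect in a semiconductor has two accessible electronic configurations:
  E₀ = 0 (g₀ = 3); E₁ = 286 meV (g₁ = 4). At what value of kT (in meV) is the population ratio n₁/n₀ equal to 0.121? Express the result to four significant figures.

n₁/n₀ = (g₁/g₀) exp[−(E₁−E₀)/kT] = 0.121.
⇒ (E₁−E₀)/kT = ln((4/3)/0.121) = ln(11.0193) = 2.39965.
kT = 286 meV / 2.39965 = 119.2 meV.

119.2 meV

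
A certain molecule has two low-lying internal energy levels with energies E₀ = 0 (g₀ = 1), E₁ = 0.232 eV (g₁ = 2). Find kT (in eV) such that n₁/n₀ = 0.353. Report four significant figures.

n₁/n₀ = (g₁/g₀) exp[−(E₁−E₀)/kT] = 0.353.
⇒ (E₁−E₀)/kT = ln((2/1)/0.353) = ln(5.66572) = 1.73443.
kT = 0.232 eV / 1.73443 = 0.1338 eV.

0.1338 eV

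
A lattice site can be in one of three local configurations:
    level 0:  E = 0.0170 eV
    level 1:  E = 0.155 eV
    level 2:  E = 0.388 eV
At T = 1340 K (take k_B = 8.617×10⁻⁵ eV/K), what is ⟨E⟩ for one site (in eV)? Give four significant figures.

0.05922 eV

k_BT = 8.617×10⁻⁵ × 1340 K = 0.115468 eV.
Eᵢ/kT = 0.147227, 1.34236, 3.36024.
Z = Σ e^(−Eᵢ/kT) = e^(−0.147227) + e^(−1.34236) + e^(−3.36024) = 0.863098 + 0.261228 + 0.0347269 = 1.15905.
⟨E⟩ = Σ Eᵢ e^(−Eᵢ/kT) / Z = (0.0170·0.863098 + 0.155·0.261228 + 0.388·0.0347269) / 1.15905 = 0.05922 eV.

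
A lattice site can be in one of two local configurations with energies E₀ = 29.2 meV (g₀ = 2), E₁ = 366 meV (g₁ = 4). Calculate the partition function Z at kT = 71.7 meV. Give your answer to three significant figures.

Eᵢ/kT = 0.40725, 5.1046.
Z = Σ gᵢe^(−Eᵢ/kT) = 2·e^(−0.40725) + 4·e^(−5.1046) = 1.3310 + 0.024275 = 1.3553.

Z = 1.36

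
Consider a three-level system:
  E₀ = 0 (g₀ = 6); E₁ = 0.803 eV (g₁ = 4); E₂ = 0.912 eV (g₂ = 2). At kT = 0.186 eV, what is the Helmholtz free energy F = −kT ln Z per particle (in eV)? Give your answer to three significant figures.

Eᵢ/kT = 0, 4.3172, 4.9032.
Z = Σ gᵢe^(−Eᵢ/kT) = 6·e^(−0) + 4·e^(−4.3172) + 2·e^(−4.9032) = 6.0000 + 0.053349 + 0.014846 = 6.0682.
F = −kT ln Z = −0.186 × ln(6.0682) = −0.186 × 1.8031 = -0.335 eV.

-0.335 eV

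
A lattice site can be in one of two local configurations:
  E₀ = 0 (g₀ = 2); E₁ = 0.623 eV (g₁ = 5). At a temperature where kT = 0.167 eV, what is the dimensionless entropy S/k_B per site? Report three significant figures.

Eᵢ/kT = 0, 3.7305.
Z = Σ gᵢe^(−Eᵢ/kT) = 2·e^(−0) + 5·e^(−3.7305) = 2.0000 + 0.11990 = 2.1199.
⟨E⟩ = Σ EᵢPᵢ = 0.035236 eV.
S/k_B = ln Z + ⟨E⟩/kT = ln(2.1199) + 0.035236/0.167 = 0.75137 + 0.21099 = 0.962.

0.962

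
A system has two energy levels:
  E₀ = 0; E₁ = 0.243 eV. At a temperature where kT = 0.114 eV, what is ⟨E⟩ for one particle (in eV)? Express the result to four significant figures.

0.02577 eV

Eᵢ/kT = 0, 2.13158.
Z = Σ e^(−Eᵢ/kT) = e^(−0) + e^(−2.13158) = 1.00000 + 0.118650 = 1.11865.
⟨E⟩ = Σ Eᵢ e^(−Eᵢ/kT) / Z = (0·1.00000 + 0.243·0.118650) / 1.11865 = 0.02577 eV.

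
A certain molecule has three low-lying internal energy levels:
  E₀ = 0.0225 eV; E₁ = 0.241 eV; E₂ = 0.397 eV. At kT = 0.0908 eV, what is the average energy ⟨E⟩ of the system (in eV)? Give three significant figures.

0.0458 eV

Eᵢ/kT = 0.24780, 2.6542, 4.3722.
Z = Σ e^(−Eᵢ/kT) = e^(−0.24780) + e^(−2.6542) + e^(−4.3722) = 0.78052 + 0.070355 + 0.012623 = 0.86350.
⟨E⟩ = Σ Eᵢ e^(−Eᵢ/kT) / Z = (0.0225·0.78052 + 0.241·0.070355 + 0.397·0.012623) / 0.86350 = 0.0458 eV.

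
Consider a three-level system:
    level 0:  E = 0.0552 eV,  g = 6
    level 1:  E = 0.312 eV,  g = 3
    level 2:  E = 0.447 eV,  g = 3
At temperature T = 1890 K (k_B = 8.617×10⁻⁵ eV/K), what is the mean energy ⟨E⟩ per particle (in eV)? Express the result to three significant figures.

k_BT = 8.617×10⁻⁵ × 1890 K = 0.16286 eV.
Eᵢ/kT = 0.33894, 1.9158, 2.7447.
Z = Σ gᵢe^(−Eᵢ/kT) = 6·e^(−0.33894) + 3·e^(−1.9158) + 3·e^(−2.7447) = 4.2752 + 0.44167 + 0.19280 = 4.9097.
⟨E⟩ = Σ Eᵢ gᵢe^(−Eᵢ/kT) / Z = (0.0552·4.2752 + 0.312·0.44167 + 0.447·0.19280) / 4.9097 = 0.0937 eV.

0.0937 eV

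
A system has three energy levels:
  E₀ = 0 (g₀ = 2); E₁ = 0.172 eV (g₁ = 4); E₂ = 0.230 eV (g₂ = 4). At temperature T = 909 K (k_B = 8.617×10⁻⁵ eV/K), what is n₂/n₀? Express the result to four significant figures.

0.1061

k_BT = 8.617×10⁻⁵ × 909 K = 0.0783285 eV.
n₂/n₀ = (g₂/g₀) exp[−(E₂−E₀)/kT] = (4/2) × exp(−(0.230 eV)/(0.0783285 eV)) = (4/2) × exp(-2.93635) = 0.1061.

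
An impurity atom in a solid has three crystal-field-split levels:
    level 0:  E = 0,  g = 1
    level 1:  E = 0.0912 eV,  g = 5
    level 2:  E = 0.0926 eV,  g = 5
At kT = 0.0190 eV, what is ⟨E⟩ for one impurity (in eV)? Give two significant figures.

Eᵢ/kT = 0, 4.800, 4.874.
Z = Σ gᵢe^(−Eᵢ/kT) = 1·e^(−0) + 5·e^(−4.800) + 5·e^(−4.874) = 1.000 + 0.04115 + 0.03821 = 1.079.
⟨E⟩ = Σ Eᵢ gᵢe^(−Eᵢ/kT) / Z = (0·1.000 + 0.0912·0.04115 + 0.0926·0.03821) / 1.079 = 0.0068 eV.

0.0068 eV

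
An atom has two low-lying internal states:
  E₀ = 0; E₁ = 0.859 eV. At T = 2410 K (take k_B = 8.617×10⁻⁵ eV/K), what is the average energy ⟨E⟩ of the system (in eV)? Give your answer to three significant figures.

k_BT = 8.617×10⁻⁵ × 2410 K = 0.20767 eV.
Eᵢ/kT = 0, 4.1364.
Z = Σ e^(−Eᵢ/kT) = e^(−0) + e^(−4.1364) = 1.0000 + 0.015980 = 1.0160.
⟨E⟩ = Σ Eᵢ e^(−Eᵢ/kT) / Z = (0·1.0000 + 0.859·0.015980) / 1.0160 = 0.0135 eV.

0.0135 eV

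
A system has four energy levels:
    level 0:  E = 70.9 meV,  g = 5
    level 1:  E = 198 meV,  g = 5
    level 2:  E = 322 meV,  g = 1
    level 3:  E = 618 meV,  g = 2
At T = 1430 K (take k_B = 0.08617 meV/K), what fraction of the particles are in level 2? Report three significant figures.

0.0188

k_BT = 0.08617 × 1430 K = 123.22 meV.
Eᵢ/kT = 0.57539, 1.6069, 2.6132, 5.0154.
Z = Σ gᵢe^(−Eᵢ/kT) = 5·e^(−0.57539) + 5·e^(−1.6069) + 1·e^(−2.6132) + 2·e^(−5.0154) = 2.8124 + 1.0025 + 0.073300 + 0.013270 = 3.9015.
P₂ = g₂ e^(−E₂/kT) / Z = 0.073300/3.9015 = 0.0188.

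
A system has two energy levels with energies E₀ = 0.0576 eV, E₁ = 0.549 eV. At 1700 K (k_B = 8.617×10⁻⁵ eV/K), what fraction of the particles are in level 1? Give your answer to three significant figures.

k_BT = 8.617×10⁻⁵ × 1700 K = 0.14649 eV.
Eᵢ/kT = 0.39320, 3.7477.
Z = Σ e^(−Eᵢ/kT) = e^(−0.39320) + e^(−3.7477) = 0.67489 + 0.023572 = 0.69846.
P₁ = e^(−E₁/kT) / Z = 0.023572/0.69846 = 0.0337.

0.0337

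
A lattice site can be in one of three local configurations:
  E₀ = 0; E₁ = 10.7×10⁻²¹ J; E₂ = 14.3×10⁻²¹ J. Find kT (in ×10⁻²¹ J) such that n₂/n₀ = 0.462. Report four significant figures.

n₂/n₀ = exp[−(E₂−E₀)/kT] = 0.462.
⇒ (E₂−E₀)/kT = ln(1/0.462) = ln(2.16450) = 0.772189.
kT = 14.3 ×10⁻²¹ J / 0.772189 = 18.52 ×10⁻²¹ J.

18.52 ×10⁻²¹ J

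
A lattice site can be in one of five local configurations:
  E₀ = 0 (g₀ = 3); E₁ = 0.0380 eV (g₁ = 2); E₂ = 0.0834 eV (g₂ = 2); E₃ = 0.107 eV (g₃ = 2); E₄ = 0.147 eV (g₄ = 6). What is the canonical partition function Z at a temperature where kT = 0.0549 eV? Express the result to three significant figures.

Eᵢ/kT = 0, 0.69217, 1.5191, 1.9490, 2.6776.
Z = Σ gᵢe^(−Eᵢ/kT) = 3·e^(−0) + 2·e^(−0.69217) + 2·e^(−1.5191) + 2·e^(−1.9490) + 6·e^(−2.6776) = 3.0000 + 1.0010 + 0.43782 + 0.28483 + 0.41237 = 5.1360.

Z = 5.14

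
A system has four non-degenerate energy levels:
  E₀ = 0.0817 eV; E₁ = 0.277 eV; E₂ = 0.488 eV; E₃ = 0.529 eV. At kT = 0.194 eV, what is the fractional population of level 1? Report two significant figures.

0.23

Eᵢ/kT = 0.4211, 1.428, 2.515, 2.727.
Z = Σ e^(−Eᵢ/kT) = e^(−0.4211) + e^(−1.428) + e^(−2.515) + e^(−2.727) = 0.6563 + 0.2398 + 0.08086 + 0.06542 = 1.042.
P₁ = e^(−E₁/kT) / Z = 0.2398/1.042 = 0.23.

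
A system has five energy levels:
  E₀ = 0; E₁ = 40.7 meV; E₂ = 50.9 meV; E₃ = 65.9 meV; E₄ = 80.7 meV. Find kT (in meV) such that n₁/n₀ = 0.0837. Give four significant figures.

16.41 meV

n₁/n₀ = exp[−(E₁−E₀)/kT] = 0.0837.
⇒ (E₁−E₀)/kT = ln(1/0.0837) = ln(11.9474) = 2.48051.
kT = 40.7 meV / 2.48051 = 16.41 meV.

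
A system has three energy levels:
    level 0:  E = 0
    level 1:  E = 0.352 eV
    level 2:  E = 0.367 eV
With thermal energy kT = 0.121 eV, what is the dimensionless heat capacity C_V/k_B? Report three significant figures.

0.744

Eᵢ/kT = 0, 2.9091, 3.0331.
Z = Σ e^(−Eᵢ/kT) = e^(−0) + e^(−2.9091) + e^(−3.0331) = 1.0000 + 0.054525 + 0.048166 = 1.1027.
⟨E⟩ = 0.033436 eV, ⟨E²⟩ = 0.012010 eV².
C_V/k_B = (⟨E²⟩ − ⟨E⟩²)/(kT)² = (0.012010 − 0.0011180)/0.014641 = 0.744.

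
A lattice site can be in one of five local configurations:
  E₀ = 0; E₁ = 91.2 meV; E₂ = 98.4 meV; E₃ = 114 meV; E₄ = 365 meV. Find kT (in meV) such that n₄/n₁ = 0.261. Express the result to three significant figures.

204 meV

n₄/n₁ = exp[−(E₄−E₁)/kT] = 0.261.
⇒ (E₄−E₁)/kT = ln(1/0.261) = ln(3.8314) = 1.3432.
kT = 273.8 meV / 1.3432 = 204 meV.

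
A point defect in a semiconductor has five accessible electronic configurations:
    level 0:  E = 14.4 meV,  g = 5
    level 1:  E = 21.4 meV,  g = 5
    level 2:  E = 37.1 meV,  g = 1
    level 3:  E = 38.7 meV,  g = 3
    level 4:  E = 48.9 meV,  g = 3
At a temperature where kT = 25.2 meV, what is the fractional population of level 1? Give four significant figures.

0.3412

Eᵢ/kT = 0.571429, 0.849206, 1.47222, 1.53571, 1.94048.
Z = Σ gᵢe^(−Eᵢ/kT) = 5·e^(−0.571429) + 5·e^(−0.849206) + 1·e^(−1.47222) + 3·e^(−1.53571) + 3·e^(−1.94048) = 2.82359 + 2.13877 + 0.229416 + 0.645908 + 0.430905 = 6.26859.
P₁ = g₁ e^(−E₁/kT) / Z = 2.13877/6.26859 = 0.3412.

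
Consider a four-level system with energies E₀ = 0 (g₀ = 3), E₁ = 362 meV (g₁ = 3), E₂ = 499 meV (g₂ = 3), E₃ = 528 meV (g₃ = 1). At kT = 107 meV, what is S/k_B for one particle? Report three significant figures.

Eᵢ/kT = 0, 3.3832, 4.6636, 4.9346.
Z = Σ gᵢe^(−Eᵢ/kT) = 3·e^(−0) + 3·e^(−3.3832) + 3·e^(−4.6636) + 1·e^(−4.9346) = 3.0000 + 0.10182 + 0.028297 + 0.0071933 = 3.1373.
⟨E⟩ = Σ EᵢPᵢ = 17.460 meV.
S/k_B = ln Z + ⟨E⟩/kT = ln(3.1373) + 17.460/107 = 1.1434 + 0.16318 = 1.31.

1.31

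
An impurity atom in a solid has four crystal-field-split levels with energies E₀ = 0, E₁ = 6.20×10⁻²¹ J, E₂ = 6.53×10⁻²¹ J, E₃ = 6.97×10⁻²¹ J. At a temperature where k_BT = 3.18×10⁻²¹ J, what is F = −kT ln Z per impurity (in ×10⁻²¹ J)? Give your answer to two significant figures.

-1.0 ×10⁻²¹ J

Eᵢ/kT = 0, 1.950, 2.053, 2.192.
Z = Σ e^(−Eᵢ/kT) = e^(−0) + e^(−1.950) + e^(−2.053) + e^(−2.192) = 1.000 + 0.1423 + 0.1283 + 0.1117 = 1.382.
F = −kT ln Z = −3.18 × ln(1.382) = −3.18 × 0.3235 = -1.0 ×10⁻²¹ J.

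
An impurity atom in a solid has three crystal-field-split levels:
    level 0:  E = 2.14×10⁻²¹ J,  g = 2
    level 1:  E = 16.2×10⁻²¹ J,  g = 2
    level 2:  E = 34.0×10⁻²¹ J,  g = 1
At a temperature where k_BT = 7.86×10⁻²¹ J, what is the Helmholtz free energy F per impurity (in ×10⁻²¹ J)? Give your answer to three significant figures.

-4.58 ×10⁻²¹ J

Eᵢ/kT = 0.27226, 2.0611, 4.3257.
Z = Σ gᵢe^(−Eᵢ/kT) = 2·e^(−0.27226) + 2·e^(−2.0611) + 1·e^(−4.3257) = 1.5233 + 0.25463 + 0.013224 = 1.7912.
F = −kT ln Z = −7.86 × ln(1.7912) = −7.86 × 0.58289 = -4.58 ×10⁻²¹ J.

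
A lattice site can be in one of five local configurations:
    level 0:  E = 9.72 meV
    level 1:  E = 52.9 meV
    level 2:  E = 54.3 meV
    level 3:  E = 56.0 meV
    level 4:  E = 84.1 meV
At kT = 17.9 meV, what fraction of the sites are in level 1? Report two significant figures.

Eᵢ/kT = 0.5430, 2.955, 3.034, 3.128, 4.698.
Z = Σ e^(−Eᵢ/kT) = e^(−0.5430) + e^(−2.955) + e^(−3.034) + e^(−3.128) + e^(−4.698) = 0.5810 + 0.05208 + 0.04812 + 0.04381 + 0.009113 = 0.7341.
P₁ = e^(−E₁/kT) / Z = 0.05208/0.7341 = 0.071.

0.071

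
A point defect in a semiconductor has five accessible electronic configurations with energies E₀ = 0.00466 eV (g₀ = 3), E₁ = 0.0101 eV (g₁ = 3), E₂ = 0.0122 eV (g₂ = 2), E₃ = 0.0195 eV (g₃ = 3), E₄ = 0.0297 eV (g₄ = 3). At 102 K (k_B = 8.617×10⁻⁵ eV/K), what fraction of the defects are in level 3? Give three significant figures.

0.0895

k_BT = 8.617×10⁻⁵ × 102 K = 0.0087893 eV.
Eᵢ/kT = 0.53019, 1.1491, 1.3881, 2.2186, 3.3791.
Z = Σ gᵢe^(−Eᵢ/kT) = 3·e^(−0.53019) + 3·e^(−1.1491) + 2·e^(−1.3881) + 3·e^(−2.2186) + 3·e^(−3.3791) = 1.7655 + 0.95077 + 0.49910 + 0.32628 + 0.10223 = 3.6439.
P₃ = g₃ e^(−E₃/kT) / Z = 0.32628/3.6439 = 0.0895.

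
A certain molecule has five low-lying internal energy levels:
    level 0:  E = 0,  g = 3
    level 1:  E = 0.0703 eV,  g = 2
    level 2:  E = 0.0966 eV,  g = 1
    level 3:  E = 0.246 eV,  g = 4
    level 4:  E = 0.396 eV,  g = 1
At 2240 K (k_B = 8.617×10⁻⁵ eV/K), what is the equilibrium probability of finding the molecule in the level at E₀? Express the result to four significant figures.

0.4806

k_BT = 8.617×10⁻⁵ × 2240 K = 0.193021 eV.
Eᵢ/kT = 0, 0.364209, 0.500464, 1.27447, 2.05159.
Z = Σ gᵢe^(−Eᵢ/kT) = 3·e^(−0) + 2·e^(−0.364209) + 1·e^(−0.500464) + 4·e^(−1.27447) + 1·e^(−2.05159) = 3.00000 + 1.38949 + 0.606249 + 1.11832 + 0.128530 = 6.24259.
P₀ = g₀ e^(−E₀/kT) / Z = 3.00000/6.24259 = 0.4806.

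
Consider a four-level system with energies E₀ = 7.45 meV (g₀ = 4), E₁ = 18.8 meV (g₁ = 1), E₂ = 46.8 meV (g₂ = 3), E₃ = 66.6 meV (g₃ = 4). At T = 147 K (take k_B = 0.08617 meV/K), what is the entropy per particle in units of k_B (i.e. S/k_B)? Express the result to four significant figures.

1.731

k_BT = 0.08617 × 147 K = 12.6670 meV.
Eᵢ/kT = 0.588142, 1.48417, 3.69464, 5.25776.
Z = Σ gᵢe^(−Eᵢ/kT) = 4·e^(−0.588142) + 1·e^(−1.48417) + 3·e^(−3.69464) + 4·e^(−5.25776) = 2.22143 + 0.226690 + 0.0745692 + 0.0208278 = 2.54352.
⟨E⟩ = Σ EᵢPᵢ = 10.0995 meV.
S/k_B = ln Z + ⟨E⟩/kT = ln(2.54352) + 10.0995/12.6670 = 0.933549 + 0.797308 = 1.731.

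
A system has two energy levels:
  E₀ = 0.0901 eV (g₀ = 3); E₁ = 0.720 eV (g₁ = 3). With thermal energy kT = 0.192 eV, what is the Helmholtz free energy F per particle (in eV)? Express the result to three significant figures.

-0.128 eV

Eᵢ/kT = 0.46927, 3.7500.
Z = Σ gᵢe^(−Eᵢ/kT) = 3·e^(−0.46927) + 3·e^(−3.7500) = 1.8764 + 0.070553 = 1.9470.
F = −kT ln Z = −0.192 × ln(1.9470) = −0.192 × 0.66629 = -0.128 eV.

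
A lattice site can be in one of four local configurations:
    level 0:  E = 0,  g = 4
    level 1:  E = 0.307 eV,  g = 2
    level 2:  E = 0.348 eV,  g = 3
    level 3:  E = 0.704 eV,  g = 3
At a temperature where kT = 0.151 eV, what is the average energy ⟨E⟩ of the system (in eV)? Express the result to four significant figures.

0.04456 eV

Eᵢ/kT = 0, 2.03311, 2.30464, 4.66225.
Z = Σ gᵢe^(−Eᵢ/kT) = 4·e^(−0) + 2·e^(−2.03311) + 3·e^(−2.30464) + 3·e^(−4.66225) = 4.00000 + 0.261855 + 0.299384 + 0.0283356 = 4.58957.
⟨E⟩ = Σ Eᵢ gᵢe^(−Eᵢ/kT) / Z = (0·4.00000 + 0.307·0.261855 + 0.348·0.299384 + 0.704·0.0283356) / 4.58957 = 0.04456 eV.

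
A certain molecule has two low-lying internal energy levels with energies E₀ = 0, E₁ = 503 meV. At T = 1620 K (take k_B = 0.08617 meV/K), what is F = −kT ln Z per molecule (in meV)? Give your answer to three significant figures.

-3.75 meV

k_BT = 0.08617 × 1620 K = 139.60 meV.
Eᵢ/kT = 0, 3.6032.
Z = Σ e^(−Eᵢ/kT) = e^(−0) + e^(−3.6032) = 1.0000 + 0.027236 = 1.0272.
F = −kT ln Z = −139.60 × ln(1.0272) = −139.60 × 0.026837 = -3.75 meV.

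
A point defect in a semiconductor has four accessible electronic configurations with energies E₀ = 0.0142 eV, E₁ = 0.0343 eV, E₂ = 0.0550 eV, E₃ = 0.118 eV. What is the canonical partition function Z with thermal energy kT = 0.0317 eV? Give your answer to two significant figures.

Z = 1.2

Eᵢ/kT = 0.4479, 1.082, 1.735, 3.722.
Z = Σ e^(−Eᵢ/kT) = e^(−0.4479) + e^(−1.082) + e^(−1.735) + e^(−3.722) = 0.6390 + 0.3389 + 0.1764 + 0.02419 = 1.178.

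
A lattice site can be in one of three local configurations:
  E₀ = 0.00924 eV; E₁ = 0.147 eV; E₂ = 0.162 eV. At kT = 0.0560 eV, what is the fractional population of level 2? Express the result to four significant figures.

0.05679

Eᵢ/kT = 0.165000, 2.62500, 2.89286.
Z = Σ e^(−Eᵢ/kT) = e^(−0.165000) + e^(−2.62500) + e^(−2.89286) = 0.847894 + 0.0724398 + 0.0554175 = 0.975751.
P₂ = e^(−E₂/kT) / Z = 0.0554175/0.975751 = 0.05679.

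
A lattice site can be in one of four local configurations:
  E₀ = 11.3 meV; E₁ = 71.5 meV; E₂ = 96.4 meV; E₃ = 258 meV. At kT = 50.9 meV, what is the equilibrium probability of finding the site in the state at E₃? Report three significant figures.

0.00523

Eᵢ/kT = 0.22200, 1.4047, 1.8939, 5.0688.
Z = Σ e^(−Eᵢ/kT) = e^(−0.22200) + e^(−1.4047) + e^(−1.8939) + e^(−5.0688) = 0.80092 + 0.24544 + 0.15048 + 0.0062900 = 1.2031.
P₃ = e^(−E₃/kT) / Z = 0.0062900/1.2031 = 0.00523.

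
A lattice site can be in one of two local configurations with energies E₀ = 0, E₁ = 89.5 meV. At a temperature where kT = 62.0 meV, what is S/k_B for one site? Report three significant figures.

0.488

Eᵢ/kT = 0, 1.4435.
Z = Σ e^(−Eᵢ/kT) = e^(−0) + e^(−1.4435) = 1.0000 + 0.23610 = 1.2361.
⟨E⟩ = Σ EᵢPᵢ = 17.095 meV.
S/k_B = ln Z + ⟨E⟩/kT = ln(1.2361) + 17.095/62.0 = 0.21196 + 0.27573 = 0.488.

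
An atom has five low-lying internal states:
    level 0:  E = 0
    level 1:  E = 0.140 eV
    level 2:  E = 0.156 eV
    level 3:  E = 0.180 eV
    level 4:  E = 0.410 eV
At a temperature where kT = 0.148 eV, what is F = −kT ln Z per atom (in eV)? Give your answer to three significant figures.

-0.110 eV

Eᵢ/kT = 0, 0.94595, 1.0541, 1.2162, 2.7703.
Z = Σ e^(−Eᵢ/kT) = e^(−0) + e^(−0.94595) + e^(−1.0541) + e^(−1.2162) + e^(−2.7703) = 1.0000 + 0.38831 + 0.34851 + 0.29635 + 0.062643 = 2.0958.
F = −kT ln Z = −0.148 × ln(2.0958) = −0.148 × 0.73994 = -0.110 eV.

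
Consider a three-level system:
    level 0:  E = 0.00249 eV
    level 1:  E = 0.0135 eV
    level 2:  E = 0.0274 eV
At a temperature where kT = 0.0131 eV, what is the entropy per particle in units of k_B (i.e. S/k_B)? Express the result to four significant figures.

0.8670

Eᵢ/kT = 0.190076, 1.03053, 2.09160.
Z = Σ e^(−Eᵢ/kT) = e^(−0.190076) + e^(−1.03053) + e^(−2.09160) = 0.826896 + 0.356818 + 0.123489 = 1.30720.
⟨E⟩ = Σ EᵢPᵢ = 0.00784854 eV.
S/k_B = ln Z + ⟨E⟩/kT = ln(1.30720) + 0.00784854/0.0131 = 0.267887 + 0.599125 = 0.8670.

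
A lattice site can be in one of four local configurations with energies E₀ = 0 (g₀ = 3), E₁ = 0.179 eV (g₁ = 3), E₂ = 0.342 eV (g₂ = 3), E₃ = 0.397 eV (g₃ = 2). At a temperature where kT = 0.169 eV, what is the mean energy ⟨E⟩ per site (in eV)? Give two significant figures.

Eᵢ/kT = 0, 1.059, 2.024, 2.349.
Z = Σ gᵢe^(−Eᵢ/kT) = 3·e^(−0) + 3·e^(−1.059) + 3·e^(−2.024) + 2·e^(−2.349) = 3.000 + 1.040 + 0.3964 + 0.1909 = 4.627.
⟨E⟩ = Σ Eᵢ gᵢe^(−Eᵢ/kT) / Z = (0·3.000 + 0.179·1.040 + 0.342·0.3964 + 0.397·0.1909) / 4.627 = 0.086 eV.

0.086 eV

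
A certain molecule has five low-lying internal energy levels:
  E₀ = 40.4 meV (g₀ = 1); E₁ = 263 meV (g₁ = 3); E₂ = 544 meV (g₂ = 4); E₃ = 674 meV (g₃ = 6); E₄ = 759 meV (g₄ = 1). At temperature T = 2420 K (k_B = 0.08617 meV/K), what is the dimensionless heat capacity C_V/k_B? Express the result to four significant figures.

1.139

k_BT = 0.08617 × 2420 K = 208.531 meV.
Eᵢ/kT = 0.193736, 1.26120, 2.60872, 3.23213, 3.63975.
Z = Σ gᵢe^(−Eᵢ/kT) = 1·e^(−0.193736) + 3·e^(−1.26120) + 4·e^(−2.60872) + 6·e^(−3.23213) + 1·e^(−3.63975) = 0.823875 + 0.849942 + 0.294515 + 0.236840 + 0.0262589 = 2.23143.
⟨E⟩ = 267.360 meV, ⟨E²⟩ = 121003 meV².
C_V/k_B = (⟨E²⟩ − ⟨E⟩²)/(kT)² = (121003 − 71481.4)/43485.2 = 1.139.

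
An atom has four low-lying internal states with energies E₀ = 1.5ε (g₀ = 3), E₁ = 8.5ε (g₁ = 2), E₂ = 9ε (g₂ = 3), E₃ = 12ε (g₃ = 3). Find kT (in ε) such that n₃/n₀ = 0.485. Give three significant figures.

n₃/n₀ = (g₃/g₀) exp[−(E₃−E₀)/kT] = 0.485.
⇒ (E₃−E₀)/kT = ln((3/3)/0.485) = ln(2.0619) = 0.72363.
kT = 10.5ε / 0.72363 = 14.5 ε.

14.5 ε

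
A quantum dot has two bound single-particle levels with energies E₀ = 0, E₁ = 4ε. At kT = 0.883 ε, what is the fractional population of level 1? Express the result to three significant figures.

0.0107

Eᵢ/kT = 0, 4.5300.
Z = Σ e^(−Eᵢ/kT) = e^(−0) + e^(−4.5300) = 1.0000 + 0.010781 = 1.0108.
P₁ = e^(−E₁/kT) / Z = 0.010781/1.0108 = 0.0107.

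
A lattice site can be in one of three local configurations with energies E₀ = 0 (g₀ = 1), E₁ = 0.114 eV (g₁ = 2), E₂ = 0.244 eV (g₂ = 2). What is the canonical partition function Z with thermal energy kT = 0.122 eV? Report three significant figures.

Z = 2.06

Eᵢ/kT = 0, 0.93443, 2.0000.
Z = Σ gᵢe^(−Eᵢ/kT) = 1·e^(−0) + 2·e^(−0.93443) + 2·e^(−2.0000) = 1.0000 + 0.78562 + 0.27067 = 2.0563.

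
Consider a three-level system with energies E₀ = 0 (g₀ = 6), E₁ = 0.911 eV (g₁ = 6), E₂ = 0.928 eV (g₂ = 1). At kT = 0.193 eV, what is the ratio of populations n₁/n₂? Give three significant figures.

6.55

n₁/n₂ = (g₁/g₂) exp[−(E₁−E₂)/kT] = (6/1) × exp(−(-0.017 eV)/(0.193 eV)) = (6/1) × exp(0.088083) = 6.55.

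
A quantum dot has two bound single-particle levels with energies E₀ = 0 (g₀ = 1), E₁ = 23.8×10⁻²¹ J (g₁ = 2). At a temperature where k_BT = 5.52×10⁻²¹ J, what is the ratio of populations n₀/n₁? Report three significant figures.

37.3

n₀/n₁ = (g₀/g₁) exp[−(E₀−E₁)/kT] = (1/2) × exp(−(-23.8 ×10⁻²¹ J)/(5.52 ×10⁻²¹ J)) = (1/2) × exp(4.3116) = 37.3.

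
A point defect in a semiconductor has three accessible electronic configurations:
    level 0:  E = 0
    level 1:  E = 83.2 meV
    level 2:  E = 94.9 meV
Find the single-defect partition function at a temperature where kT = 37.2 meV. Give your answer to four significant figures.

Z = 1.185

Eᵢ/kT = 0, 2.23656, 2.55108.
Z = Σ e^(−Eᵢ/kT) = e^(−0) + e^(−2.23656) + e^(−2.55108) = 1.00000 + 0.106825 + 0.0779974 = 1.18482.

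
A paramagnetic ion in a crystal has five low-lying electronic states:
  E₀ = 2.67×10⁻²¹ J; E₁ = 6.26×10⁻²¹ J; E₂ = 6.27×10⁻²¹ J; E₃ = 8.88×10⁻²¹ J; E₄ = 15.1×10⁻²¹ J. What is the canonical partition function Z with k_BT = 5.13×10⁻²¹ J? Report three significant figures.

Z = 1.41

Eᵢ/kT = 0.52047, 1.2203, 1.2222, 1.7310, 2.9435.
Z = Σ e^(−Eᵢ/kT) = e^(−0.52047) + e^(−1.2203) + e^(−1.2222) + e^(−1.7310) + e^(−2.9435) = 0.59424 + 0.29514 + 0.29458 + 0.17711 + 0.052681 = 1.4138.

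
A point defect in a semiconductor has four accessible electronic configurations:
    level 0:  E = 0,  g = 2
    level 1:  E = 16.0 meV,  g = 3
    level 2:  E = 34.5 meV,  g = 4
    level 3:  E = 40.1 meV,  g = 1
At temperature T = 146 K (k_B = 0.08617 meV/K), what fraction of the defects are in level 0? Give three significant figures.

k_BT = 0.08617 × 146 K = 12.581 meV.
Eᵢ/kT = 0, 1.2718, 2.7422, 3.1873.
Z = Σ gᵢe^(−Eᵢ/kT) = 2·e^(−0) + 3·e^(−1.2718) + 4·e^(−2.7422) + 1·e^(−3.1873) = 2.0000 + 0.84098 + 0.25771 + 0.041283 = 3.1400.
P₀ = g₀ e^(−E₀/kT) / Z = 2.0000/3.1400 = 0.637.

0.637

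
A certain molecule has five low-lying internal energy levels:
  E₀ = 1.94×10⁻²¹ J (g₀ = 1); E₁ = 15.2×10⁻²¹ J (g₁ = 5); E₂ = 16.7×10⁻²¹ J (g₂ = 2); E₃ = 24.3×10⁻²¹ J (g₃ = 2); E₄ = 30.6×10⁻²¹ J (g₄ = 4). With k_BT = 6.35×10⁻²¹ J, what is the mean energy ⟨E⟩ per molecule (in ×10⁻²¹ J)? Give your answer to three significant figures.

9.07 ×10⁻²¹ J

Eᵢ/kT = 0.30551, 2.3937, 2.6299, 3.8268, 4.8189.
Z = Σ gᵢe^(−Eᵢ/kT) = 1·e^(−0.30551) + 5·e^(−2.3937) + 2·e^(−2.6299) + 2·e^(−3.8268) + 4·e^(−4.8189) = 0.73675 + 0.45646 + 0.14417 + 0.043558 + 0.032303 = 1.4132.
⟨E⟩ = Σ Eᵢ gᵢe^(−Eᵢ/kT) / Z = (1.94·0.73675 + 15.2·0.45646 + 16.7·0.14417 + 24.3·0.043558 + 30.6·0.032303) / 1.4132 = 9.07 ×10⁻²¹ J.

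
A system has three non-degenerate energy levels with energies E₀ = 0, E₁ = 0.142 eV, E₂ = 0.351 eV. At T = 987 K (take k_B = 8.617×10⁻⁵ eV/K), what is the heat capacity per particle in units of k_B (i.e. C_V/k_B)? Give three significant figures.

k_BT = 8.617×10⁻⁵ × 987 K = 0.085050 eV.
Eᵢ/kT = 0, 1.6696, 4.1270.
Z = Σ e^(−Eᵢ/kT) = e^(−0) + e^(−1.6696) + e^(−4.1270) = 1.0000 + 0.18832 + 0.016131 = 1.2045.
⟨E⟩ = 0.026902 eV, ⟨E²⟩ = 0.0048025 eV².
C_V/k_B = (⟨E²⟩ − ⟨E⟩²)/(kT)² = (0.0048025 − 0.00072372)/0.0072335 = 0.564.

0.564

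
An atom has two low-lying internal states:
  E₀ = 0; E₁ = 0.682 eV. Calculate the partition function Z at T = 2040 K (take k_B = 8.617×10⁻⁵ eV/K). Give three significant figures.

Z = 1.02

k_BT = 8.617×10⁻⁵ × 2040 K = 0.17579 eV.
Eᵢ/kT = 0, 3.8796.
Z = Σ e^(−Eᵢ/kT) = e^(−0) + e^(−3.8796) = 1.0000 + 0.020659 = 1.0207.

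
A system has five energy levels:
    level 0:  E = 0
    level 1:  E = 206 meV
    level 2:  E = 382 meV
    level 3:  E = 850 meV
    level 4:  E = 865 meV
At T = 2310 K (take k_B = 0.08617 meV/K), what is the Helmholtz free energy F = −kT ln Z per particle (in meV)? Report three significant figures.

-84.5 meV

k_BT = 0.08617 × 2310 K = 199.05 meV.
Eᵢ/kT = 0, 1.0349, 1.9191, 4.2703, 4.3456.
Z = Σ e^(−Eᵢ/kT) = e^(−0) + e^(−1.0349) + e^(−1.9191) + e^(−4.2703) + e^(−4.3456) = 1.0000 + 0.35526 + 0.14674 + 0.013978 + 0.012964 = 1.5289.
F = −kT ln Z = −199.05 × ln(1.5289) = −199.05 × 0.42455 = -84.5 meV.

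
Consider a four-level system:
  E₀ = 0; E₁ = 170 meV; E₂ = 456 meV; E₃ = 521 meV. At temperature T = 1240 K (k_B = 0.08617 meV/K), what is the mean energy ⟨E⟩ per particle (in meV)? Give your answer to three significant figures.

36.7 meV

k_BT = 0.08617 × 1240 K = 106.85 meV.
Eᵢ/kT = 0, 1.5910, 4.2677, 4.8760.
Z = Σ e^(−Eᵢ/kT) = e^(−0) + e^(−1.5910) + e^(−4.2677) + e^(−4.8760) = 1.0000 + 0.20372 + 0.014014 + 0.0076275 = 1.2254.
⟨E⟩ = Σ Eᵢ e^(−Eᵢ/kT) / Z = (0·1.0000 + 170·0.20372 + 456·0.014014 + 521·0.0076275) / 1.2254 = 36.7 meV.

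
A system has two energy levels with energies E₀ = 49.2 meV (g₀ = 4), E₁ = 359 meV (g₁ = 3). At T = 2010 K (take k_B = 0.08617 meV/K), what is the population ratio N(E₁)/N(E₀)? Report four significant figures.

k_BT = 0.08617 × 2010 K = 173.202 meV.
n₁/n₀ = (g₁/g₀) exp[−(E₁−E₀)/kT] = (3/4) × exp(−(309.8 meV)/(173.202 meV)) = (3/4) × exp(-1.78866) = 0.1254.

0.1254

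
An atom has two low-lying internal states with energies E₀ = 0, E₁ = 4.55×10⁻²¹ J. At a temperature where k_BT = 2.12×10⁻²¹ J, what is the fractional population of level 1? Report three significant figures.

Eᵢ/kT = 0, 2.1462.
Z = Σ e^(−Eᵢ/kT) = e^(−0) + e^(−2.1462) = 1.0000 + 0.11693 = 1.1169.
P₁ = e^(−E₁/kT) / Z = 0.11693/1.1169 = 0.105.

0.105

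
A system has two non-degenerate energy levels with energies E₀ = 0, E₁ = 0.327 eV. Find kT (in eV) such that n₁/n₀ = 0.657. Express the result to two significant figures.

n₁/n₀ = exp[−(E₁−E₀)/kT] = 0.657.
⇒ (E₁−E₀)/kT = ln(1/0.657) = ln(1.522) = 0.4200.
kT = 0.327 eV / 0.4200 = 0.78 eV.

0.78 eV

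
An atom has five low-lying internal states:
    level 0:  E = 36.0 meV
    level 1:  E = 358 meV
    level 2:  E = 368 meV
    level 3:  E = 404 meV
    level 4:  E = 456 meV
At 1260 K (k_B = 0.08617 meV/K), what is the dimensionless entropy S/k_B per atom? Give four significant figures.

k_BT = 0.08617 × 1260 K = 108.574 meV.
Eᵢ/kT = 0.331571, 3.29729, 3.38939, 3.72096, 4.19990.
Z = Σ e^(−Eᵢ/kT) = e^(−0.331571) + e^(−3.29729) + e^(−3.38939) + e^(−3.72096) + e^(−4.19990) = 0.717795 + 0.0369833 + 0.0337292 + 0.0242107 + 0.0149971 = 0.827715.
⟨E⟩ = Σ EᵢPᵢ = 82.2901 meV.
S/k_B = ln Z + ⟨E⟩/kT = ln(0.827715) + 82.2901/108.574 = -0.189086 + 0.757917 = 0.5688.

0.5688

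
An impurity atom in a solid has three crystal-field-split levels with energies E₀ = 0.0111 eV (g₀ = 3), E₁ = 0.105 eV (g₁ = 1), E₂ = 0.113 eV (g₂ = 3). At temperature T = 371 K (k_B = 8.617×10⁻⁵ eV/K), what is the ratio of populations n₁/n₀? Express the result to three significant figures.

k_BT = 8.617×10⁻⁵ × 371 K = 0.031969 eV.
n₁/n₀ = (g₁/g₀) exp[−(E₁−E₀)/kT] = (1/3) × exp(−(0.0939 eV)/(0.031969 eV)) = (1/3) × exp(-2.9372) = 0.0177.

0.0177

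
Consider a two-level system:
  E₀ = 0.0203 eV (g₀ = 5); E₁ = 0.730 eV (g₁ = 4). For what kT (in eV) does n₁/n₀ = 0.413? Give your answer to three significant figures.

1.07 eV

n₁/n₀ = (g₁/g₀) exp[−(E₁−E₀)/kT] = 0.413.
⇒ (E₁−E₀)/kT = ln((4/5)/0.413) = ln(1.9370) = 0.66114.
kT = 0.7097 eV / 0.66114 = 1.07 eV.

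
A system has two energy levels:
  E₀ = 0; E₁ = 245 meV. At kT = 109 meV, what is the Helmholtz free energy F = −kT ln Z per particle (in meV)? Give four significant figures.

-10.95 meV

Eᵢ/kT = 0, 2.24771.
Z = Σ e^(−Eᵢ/kT) = e^(−0) + e^(−2.24771) = 1.00000 + 0.105641 = 1.10564.
F = −kT ln Z = −109 × ln(1.10564) = −109 × 0.100424 = -10.95 meV.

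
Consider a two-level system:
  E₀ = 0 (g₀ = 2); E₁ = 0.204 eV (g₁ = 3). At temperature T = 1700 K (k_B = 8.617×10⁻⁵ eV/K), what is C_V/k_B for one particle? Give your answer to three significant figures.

0.384

k_BT = 8.617×10⁻⁵ × 1700 K = 0.14649 eV.
Eᵢ/kT = 0, 1.3926.
Z = Σ gᵢe^(−Eᵢ/kT) = 2·e^(−0) + 3·e^(−1.3926) = 2.0000 + 0.74529 = 2.7453.
⟨E⟩ = 0.055382 eV, ⟨E²⟩ = 0.011298 eV².
C_V/k_B = (⟨E²⟩ − ⟨E⟩²)/(kT)² = (0.011298 − 0.0030672)/0.021459 = 0.384.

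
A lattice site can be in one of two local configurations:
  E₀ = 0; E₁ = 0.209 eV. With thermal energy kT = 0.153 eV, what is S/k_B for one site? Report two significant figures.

Eᵢ/kT = 0, 1.366.
Z = Σ e^(−Eᵢ/kT) = e^(−0) + e^(−1.366) = 1.000 + 0.2551 = 1.255.
⟨E⟩ = Σ EᵢPᵢ = 0.04248 eV.
S/k_B = ln Z + ⟨E⟩/kT = ln(1.255) + 0.04248/0.153 = 0.2271 + 0.2776 = 0.50.

0.50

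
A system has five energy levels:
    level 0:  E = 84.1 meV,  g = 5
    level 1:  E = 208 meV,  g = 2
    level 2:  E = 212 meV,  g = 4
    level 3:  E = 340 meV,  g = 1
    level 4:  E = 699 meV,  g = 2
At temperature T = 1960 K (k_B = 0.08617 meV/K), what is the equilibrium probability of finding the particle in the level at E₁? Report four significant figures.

0.1184

k_BT = 0.08617 × 1960 K = 168.893 meV.
Eᵢ/kT = 0.497948, 1.23155, 1.25523, 2.01311, 4.13872.
Z = Σ gᵢe^(−Eᵢ/kT) = 5·e^(−0.497948) + 2·e^(−1.23155) + 4·e^(−1.25523) + 1·e^(−2.01311) + 2·e^(−4.13872) = 3.03888 + 0.583680 + 1.14004 + 0.133573 + 0.0318865 = 4.92806.
P₁ = g₁ e^(−E₁/kT) / Z = 0.583680/4.92806 = 0.1184.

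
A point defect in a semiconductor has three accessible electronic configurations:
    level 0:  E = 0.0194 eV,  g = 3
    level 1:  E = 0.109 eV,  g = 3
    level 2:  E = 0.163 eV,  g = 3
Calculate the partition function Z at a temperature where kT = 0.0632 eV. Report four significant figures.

Eᵢ/kT = 0.306962, 1.72468, 2.57911.
Z = Σ gᵢe^(−Eᵢ/kT) = 3·e^(−0.306962) + 3·e^(−1.72468) + 3·e^(−2.57911) = 2.20704 + 0.534690 + 0.227524 = 2.96925.

Z = 2.969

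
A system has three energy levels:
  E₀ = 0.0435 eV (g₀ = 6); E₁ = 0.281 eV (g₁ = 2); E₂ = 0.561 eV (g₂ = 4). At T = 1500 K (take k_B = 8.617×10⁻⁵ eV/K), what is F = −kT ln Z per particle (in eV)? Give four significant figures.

-0.1963 eV

k_BT = 8.617×10⁻⁵ × 1500 K = 0.129255 eV.
Eᵢ/kT = 0.336544, 2.17400, 4.34026.
Z = Σ gᵢe^(−Eᵢ/kT) = 6·e^(−0.336544) + 2·e^(−2.17400) + 4·e^(−4.34026) = 4.28541 + 0.227444 + 0.0521326 = 4.56499.
F = −kT ln Z = −0.129255 × ln(4.56499) = −0.129255 × 1.51842 = -0.1963 eV.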